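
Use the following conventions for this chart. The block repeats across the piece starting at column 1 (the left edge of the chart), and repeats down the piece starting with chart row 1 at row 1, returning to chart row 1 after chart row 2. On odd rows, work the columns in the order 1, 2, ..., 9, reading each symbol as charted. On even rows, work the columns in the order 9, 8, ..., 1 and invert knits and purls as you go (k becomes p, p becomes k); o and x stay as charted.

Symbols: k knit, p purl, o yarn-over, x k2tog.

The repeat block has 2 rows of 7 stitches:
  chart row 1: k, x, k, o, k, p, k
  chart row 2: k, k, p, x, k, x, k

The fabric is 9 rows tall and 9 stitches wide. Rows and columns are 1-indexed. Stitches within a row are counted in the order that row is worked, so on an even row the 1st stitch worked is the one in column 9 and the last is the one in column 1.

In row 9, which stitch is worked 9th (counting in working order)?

For row 9: chart row = ((9-1) mod 2) + 1 = 1; this is a RS (odd) row.
Chart row 1 tiled across columns 1-9: k x k o k p k k x
Right side: take the tiled row as-is (worked left to right from column 1).
The 9th stitch worked is x.

Result:
x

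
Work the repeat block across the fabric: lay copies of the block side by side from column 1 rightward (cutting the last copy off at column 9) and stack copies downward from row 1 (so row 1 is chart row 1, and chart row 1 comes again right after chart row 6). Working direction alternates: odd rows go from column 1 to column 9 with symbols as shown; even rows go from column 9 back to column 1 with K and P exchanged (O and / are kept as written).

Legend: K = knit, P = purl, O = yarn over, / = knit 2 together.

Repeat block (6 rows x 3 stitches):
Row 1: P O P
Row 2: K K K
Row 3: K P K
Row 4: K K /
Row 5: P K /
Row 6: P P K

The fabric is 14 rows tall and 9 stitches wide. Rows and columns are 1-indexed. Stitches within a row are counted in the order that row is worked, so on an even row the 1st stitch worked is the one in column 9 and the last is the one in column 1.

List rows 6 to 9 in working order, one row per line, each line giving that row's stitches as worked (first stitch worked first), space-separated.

Row 6: chart row 6, WS - tiled (columns 1-9): P P K P P K P P K; work from column 9 back to 1 with K<->P swapped.
Row 7: chart row 1, RS - tile across columns 1-9 and work as-is.
Row 8: chart row 2, WS - tiled (columns 1-9): K K K K K K K K K; work from column 9 back to 1 with K<->P swapped.
Row 9: chart row 3, RS - tile across columns 1-9 and work as-is.

Result:
P K K P K K P K K
P O P P O P P O P
P P P P P P P P P
K P K K P K K P K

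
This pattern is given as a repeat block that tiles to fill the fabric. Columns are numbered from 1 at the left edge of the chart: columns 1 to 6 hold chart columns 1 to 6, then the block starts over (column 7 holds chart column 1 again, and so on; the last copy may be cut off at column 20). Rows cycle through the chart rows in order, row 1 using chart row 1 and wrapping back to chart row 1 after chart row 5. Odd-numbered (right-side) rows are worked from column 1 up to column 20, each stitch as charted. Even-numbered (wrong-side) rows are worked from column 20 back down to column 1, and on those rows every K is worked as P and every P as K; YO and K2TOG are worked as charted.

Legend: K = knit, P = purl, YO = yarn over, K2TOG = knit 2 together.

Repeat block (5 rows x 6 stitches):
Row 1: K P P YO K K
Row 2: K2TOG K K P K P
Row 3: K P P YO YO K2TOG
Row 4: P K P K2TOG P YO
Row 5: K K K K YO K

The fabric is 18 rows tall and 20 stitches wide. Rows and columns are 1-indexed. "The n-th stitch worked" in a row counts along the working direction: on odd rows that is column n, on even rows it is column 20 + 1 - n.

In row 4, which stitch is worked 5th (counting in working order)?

Result:
K2TOG

Derivation:
Row 4: (4-1) mod 5 = 3, so use chart row 4. Even row -> WS.
Chart row 4 tiled across columns 1-20: P K P K2TOG P YO P K P K2TOG P YO P K P K2TOG P YO P K
Wrong side: read the tiled row from column 20 down to 1 and exchange K with P (leave YO, K2TOG).
Row 4 as worked: P K YO K K2TOG K P K YO K K2TOG K P K YO K K2TOG K P K
The 5th stitch worked is K2TOG.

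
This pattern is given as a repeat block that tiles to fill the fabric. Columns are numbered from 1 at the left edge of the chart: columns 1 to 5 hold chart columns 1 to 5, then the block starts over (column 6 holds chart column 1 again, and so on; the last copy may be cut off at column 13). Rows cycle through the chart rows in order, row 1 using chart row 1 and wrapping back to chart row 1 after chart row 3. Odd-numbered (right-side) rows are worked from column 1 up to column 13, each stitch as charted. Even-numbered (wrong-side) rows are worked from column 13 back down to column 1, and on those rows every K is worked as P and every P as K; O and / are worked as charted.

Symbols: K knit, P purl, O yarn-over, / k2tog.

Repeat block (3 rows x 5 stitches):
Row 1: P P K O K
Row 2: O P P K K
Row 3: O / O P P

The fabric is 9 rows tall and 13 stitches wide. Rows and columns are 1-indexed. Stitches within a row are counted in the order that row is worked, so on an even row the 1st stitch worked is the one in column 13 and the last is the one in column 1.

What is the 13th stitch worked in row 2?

Stitch:
O

Derivation:
For row 2: chart row = ((2-1) mod 3) + 1 = 2; this is a WS (even) row.
Chart row 2 tiled across columns 1-13: O P P K K O P P K K O P P
WS row: flip the tiled sequence (start at column 13) and apply K<->P; O and / stay.
Row 2 as worked: K K O P P K K O P P K K O
Stitch 13 in working order -> O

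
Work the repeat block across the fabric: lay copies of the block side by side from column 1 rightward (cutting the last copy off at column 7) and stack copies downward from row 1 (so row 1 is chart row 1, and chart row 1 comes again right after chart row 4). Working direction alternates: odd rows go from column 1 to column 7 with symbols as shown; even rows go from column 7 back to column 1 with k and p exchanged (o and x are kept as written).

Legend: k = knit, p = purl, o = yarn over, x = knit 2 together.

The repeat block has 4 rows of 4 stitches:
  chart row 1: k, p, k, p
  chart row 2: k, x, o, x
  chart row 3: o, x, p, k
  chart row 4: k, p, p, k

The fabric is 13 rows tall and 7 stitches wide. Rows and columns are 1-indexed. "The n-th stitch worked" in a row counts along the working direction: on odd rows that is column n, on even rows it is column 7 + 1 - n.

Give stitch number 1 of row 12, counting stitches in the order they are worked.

Stitch:
k

Derivation:
Row 12 uses chart row ((12-1) mod 4)+1 = 4. Row 12 is even, so WS.
Chart row 4 tiled across columns 1-7: k p p k k p p
WS: work from column 7 back to column 1 (reverse the tiled row), swapping k<->p (o and x unchanged).
Row 12 as worked: k k p p k k p
Stitch 1 in working order -> k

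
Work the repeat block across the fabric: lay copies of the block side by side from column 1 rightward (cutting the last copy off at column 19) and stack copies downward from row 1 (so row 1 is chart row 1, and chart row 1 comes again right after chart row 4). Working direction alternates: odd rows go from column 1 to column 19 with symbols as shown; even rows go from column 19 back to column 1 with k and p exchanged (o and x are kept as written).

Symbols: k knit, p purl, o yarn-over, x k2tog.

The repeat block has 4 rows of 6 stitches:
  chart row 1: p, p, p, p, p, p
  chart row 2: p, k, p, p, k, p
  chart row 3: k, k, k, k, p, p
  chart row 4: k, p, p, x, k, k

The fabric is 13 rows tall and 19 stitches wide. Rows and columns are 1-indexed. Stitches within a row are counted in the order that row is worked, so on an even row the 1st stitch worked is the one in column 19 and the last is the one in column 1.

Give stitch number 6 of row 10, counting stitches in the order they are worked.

== STITCH ==
p

Derivation:
Row 10: (10-1) mod 4 = 1, so use chart row 2. Even row -> WS.
Chart row 2 tiled across columns 1-19: p k p p k p p k p p k p p k p p k p p
WS: work from column 19 back to column 1 (reverse the tiled row), swapping k<->p (o and x unchanged).
Row 10 as worked: k k p k k p k k p k k p k k p k k p k
The 6th stitch worked is p.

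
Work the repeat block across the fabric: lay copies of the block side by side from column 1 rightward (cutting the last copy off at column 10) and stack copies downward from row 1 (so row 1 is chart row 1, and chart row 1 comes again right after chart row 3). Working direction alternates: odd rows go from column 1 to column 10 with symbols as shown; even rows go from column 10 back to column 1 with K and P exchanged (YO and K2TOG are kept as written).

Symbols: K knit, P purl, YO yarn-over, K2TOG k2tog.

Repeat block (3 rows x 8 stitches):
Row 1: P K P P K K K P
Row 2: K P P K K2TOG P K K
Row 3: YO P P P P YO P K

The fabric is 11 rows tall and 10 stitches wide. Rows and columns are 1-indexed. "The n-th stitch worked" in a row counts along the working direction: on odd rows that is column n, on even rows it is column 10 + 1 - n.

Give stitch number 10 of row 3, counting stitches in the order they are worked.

Result:
P

Derivation:
Row 3 uses chart row ((3-1) mod 3)+1 = 3. Row 3 is odd, so RS.
Chart row 3 tiled across columns 1-10: YO P P P P YO P K YO P
RS: work column 1 to column 10, symbols as charted — the tiled row is the row as worked.
Counting 10 along the worked row gives P.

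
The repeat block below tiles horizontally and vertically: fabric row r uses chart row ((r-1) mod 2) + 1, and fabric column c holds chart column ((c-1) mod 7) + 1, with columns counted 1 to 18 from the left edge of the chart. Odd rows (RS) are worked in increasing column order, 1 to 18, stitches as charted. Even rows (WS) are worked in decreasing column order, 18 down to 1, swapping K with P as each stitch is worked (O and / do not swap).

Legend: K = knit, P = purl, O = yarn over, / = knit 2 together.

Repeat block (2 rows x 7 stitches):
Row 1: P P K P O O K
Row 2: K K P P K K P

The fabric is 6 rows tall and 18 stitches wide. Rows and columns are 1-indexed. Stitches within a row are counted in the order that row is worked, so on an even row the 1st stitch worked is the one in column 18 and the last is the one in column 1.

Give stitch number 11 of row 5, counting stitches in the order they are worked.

Result:
P

Derivation:
For row 5: chart row = ((5-1) mod 2) + 1 = 1; this is a RS (odd) row.
Chart row 1 tiled across columns 1-18: P P K P O O K P P K P O O K P P K P
RS: work column 1 to column 18, symbols as charted — the tiled row is the row as worked.
Counting 11 along the worked row gives P.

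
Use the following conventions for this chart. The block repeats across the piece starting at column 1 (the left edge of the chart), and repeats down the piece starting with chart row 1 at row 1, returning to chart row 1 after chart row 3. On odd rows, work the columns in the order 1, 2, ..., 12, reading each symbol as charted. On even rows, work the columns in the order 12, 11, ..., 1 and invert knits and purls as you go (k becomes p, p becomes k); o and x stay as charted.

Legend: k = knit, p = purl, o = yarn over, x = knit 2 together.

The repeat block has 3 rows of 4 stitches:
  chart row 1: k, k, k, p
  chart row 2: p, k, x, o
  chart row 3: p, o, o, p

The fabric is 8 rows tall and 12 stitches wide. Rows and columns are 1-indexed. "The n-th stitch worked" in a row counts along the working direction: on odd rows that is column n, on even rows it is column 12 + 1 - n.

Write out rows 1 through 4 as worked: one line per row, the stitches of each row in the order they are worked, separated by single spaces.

Row 1: chart row 1, RS - tile across columns 1-12 and work as-is.
Row 2: chart row 2, WS - tiled (columns 1-12): p k x o p k x o p k x o; work from column 12 back to 1 with k<->p swapped.
Row 3: chart row 3, RS - tile across columns 1-12 and work as-is.
Row 4: chart row 1, WS - tiled (columns 1-12): k k k p k k k p k k k p; work from column 12 back to 1 with k<->p swapped.

== ROWS AS WORKED ==
k k k p k k k p k k k p
o x p k o x p k o x p k
p o o p p o o p p o o p
k p p p k p p p k p p p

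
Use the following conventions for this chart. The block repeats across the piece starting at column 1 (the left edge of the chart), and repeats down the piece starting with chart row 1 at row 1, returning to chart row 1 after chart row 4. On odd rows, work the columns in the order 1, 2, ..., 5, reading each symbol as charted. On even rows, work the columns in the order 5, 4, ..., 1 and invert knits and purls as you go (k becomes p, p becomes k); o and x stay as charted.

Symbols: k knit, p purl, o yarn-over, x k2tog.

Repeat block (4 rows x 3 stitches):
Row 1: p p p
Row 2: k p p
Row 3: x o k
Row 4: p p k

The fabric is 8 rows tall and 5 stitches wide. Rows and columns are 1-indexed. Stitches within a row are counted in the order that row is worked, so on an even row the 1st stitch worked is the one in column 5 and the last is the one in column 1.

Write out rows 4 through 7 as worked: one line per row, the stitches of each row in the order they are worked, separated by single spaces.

Row 4: chart row 4, WS - tiled (columns 1-5): p p k p p; work from column 5 back to 1 with k<->p swapped.
Row 5: chart row 1, RS - tile across columns 1-5 and work as-is.
Row 6: chart row 2, WS - tiled (columns 1-5): k p p k p; work from column 5 back to 1 with k<->p swapped.
Row 7: chart row 3, RS - tile across columns 1-5 and work as-is.

Rows as worked:
k k p k k
p p p p p
k p k k p
x o k x o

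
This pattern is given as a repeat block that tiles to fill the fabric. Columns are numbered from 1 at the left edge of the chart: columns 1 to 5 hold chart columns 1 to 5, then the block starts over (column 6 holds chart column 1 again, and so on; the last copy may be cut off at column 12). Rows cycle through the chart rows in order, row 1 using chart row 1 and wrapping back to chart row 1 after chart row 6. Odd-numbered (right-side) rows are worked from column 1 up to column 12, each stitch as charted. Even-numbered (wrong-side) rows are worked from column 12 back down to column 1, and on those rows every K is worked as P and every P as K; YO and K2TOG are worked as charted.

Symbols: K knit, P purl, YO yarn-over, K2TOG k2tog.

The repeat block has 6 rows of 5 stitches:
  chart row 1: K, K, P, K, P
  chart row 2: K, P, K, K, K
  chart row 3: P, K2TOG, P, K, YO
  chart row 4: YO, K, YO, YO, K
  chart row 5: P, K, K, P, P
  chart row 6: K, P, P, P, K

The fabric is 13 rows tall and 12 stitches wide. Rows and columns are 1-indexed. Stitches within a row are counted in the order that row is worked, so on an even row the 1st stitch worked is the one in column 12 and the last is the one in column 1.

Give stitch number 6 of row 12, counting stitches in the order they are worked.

Result:
K

Derivation:
Row 12 uses chart row ((12-1) mod 6)+1 = 6. Row 12 is even, so WS.
Chart row 6 tiled across columns 1-12: K P P P K K P P P K K P
Wrong side: read the tiled row from column 12 down to 1 and exchange K with P (leave YO, K2TOG).
Row 12 as worked: K P P K K K P P K K K P
The 6th stitch worked is K.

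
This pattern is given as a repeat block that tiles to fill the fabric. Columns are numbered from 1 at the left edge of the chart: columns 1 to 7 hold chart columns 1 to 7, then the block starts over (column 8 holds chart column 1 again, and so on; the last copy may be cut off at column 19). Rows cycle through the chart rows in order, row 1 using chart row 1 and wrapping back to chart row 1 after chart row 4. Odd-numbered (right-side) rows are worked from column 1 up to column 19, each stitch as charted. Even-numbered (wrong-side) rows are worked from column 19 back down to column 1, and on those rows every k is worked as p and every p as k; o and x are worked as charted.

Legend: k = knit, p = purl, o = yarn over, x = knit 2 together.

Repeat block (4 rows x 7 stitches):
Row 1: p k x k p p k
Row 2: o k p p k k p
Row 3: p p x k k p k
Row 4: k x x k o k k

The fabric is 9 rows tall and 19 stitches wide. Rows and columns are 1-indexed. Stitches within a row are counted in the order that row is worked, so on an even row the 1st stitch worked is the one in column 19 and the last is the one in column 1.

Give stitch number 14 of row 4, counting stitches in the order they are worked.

For row 4: chart row = ((4-1) mod 4) + 1 = 4; this is a WS (even) row.
Chart row 4 tiled across columns 1-19: k x x k o k k k x x k o k k k x x k o
WS: work from column 19 back to column 1 (reverse the tiled row), swapping k<->p (o and x unchanged).
Row 4 as worked: o p x x p p p o p x x p p p o p x x p
Stitch 14 in working order -> p

Result:
p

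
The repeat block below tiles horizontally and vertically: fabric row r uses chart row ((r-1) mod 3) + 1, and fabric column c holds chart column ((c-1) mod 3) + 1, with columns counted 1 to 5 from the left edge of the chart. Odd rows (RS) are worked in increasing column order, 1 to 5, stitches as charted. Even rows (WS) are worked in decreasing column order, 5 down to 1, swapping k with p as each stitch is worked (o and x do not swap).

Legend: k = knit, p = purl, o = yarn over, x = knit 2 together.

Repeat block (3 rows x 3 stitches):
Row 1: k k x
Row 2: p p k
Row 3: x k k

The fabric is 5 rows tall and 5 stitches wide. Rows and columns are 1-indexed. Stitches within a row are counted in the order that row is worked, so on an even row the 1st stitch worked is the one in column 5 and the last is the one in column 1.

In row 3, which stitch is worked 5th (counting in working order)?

Stitch:
k

Derivation:
Row 3: (3-1) mod 3 = 2, so use chart row 3. Odd row -> RS.
Chart row 3 tiled across columns 1-5: x k k x k
RS row: no reversal, no swap; stitch n worked = column n.
The 5th stitch worked is k.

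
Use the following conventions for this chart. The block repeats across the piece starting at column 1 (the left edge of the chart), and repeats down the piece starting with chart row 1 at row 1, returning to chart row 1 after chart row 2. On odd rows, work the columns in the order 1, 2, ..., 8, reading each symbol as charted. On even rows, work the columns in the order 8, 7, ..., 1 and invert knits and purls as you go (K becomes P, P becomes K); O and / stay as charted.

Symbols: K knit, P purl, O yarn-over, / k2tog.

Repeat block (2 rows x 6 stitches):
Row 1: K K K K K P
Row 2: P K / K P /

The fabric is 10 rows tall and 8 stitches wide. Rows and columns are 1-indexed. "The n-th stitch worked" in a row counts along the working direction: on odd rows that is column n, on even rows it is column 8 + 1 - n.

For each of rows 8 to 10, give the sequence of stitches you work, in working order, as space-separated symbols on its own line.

Row 8: chart row 2, WS - tiled (columns 1-8): P K / K P / P K; work from column 8 back to 1 with K<->P swapped.
Row 9: chart row 1, RS - tile across columns 1-8 and work as-is.
Row 10: chart row 2, WS - tiled (columns 1-8): P K / K P / P K; work from column 8 back to 1 with K<->P swapped.

Result:
P K / K P / P K
K K K K K P K K
P K / K P / P K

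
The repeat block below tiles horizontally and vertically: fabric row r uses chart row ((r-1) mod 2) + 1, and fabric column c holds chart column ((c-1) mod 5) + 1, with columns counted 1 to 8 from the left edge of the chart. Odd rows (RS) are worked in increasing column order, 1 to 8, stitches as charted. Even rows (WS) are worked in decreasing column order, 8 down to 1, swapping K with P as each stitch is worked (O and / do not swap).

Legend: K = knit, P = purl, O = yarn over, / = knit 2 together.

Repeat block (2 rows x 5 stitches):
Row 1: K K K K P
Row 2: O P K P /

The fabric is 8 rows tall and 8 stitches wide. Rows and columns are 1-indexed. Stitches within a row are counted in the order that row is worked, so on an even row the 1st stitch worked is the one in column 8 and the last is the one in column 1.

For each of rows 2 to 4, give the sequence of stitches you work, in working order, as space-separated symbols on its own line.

Rows as worked:
P K O / K P K O
K K K K P K K K
P K O / K P K O

Derivation:
Row 2: chart row 2, WS - tiled (columns 1-8): O P K P / O P K; work from column 8 back to 1 with K<->P swapped.
Row 3: chart row 1, RS - tile across columns 1-8 and work as-is.
Row 4: chart row 2, WS - tiled (columns 1-8): O P K P / O P K; work from column 8 back to 1 with K<->P swapped.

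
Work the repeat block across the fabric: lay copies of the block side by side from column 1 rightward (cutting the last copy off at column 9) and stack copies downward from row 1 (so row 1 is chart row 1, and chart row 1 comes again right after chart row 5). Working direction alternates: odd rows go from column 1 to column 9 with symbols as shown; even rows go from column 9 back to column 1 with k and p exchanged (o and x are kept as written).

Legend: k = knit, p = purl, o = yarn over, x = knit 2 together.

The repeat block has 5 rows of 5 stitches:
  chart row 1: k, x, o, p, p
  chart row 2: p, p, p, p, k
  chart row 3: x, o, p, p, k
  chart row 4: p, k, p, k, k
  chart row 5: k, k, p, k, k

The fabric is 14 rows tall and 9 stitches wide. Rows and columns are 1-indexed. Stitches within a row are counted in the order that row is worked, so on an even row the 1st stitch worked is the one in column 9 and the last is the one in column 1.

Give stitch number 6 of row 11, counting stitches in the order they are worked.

== STITCH ==
k

Derivation:
Row 11: (11-1) mod 5 = 0, so use chart row 1. Odd row -> RS.
Chart row 1 tiled across columns 1-9: k x o p p k x o p
RS row: no reversal, no swap; stitch n worked = column n.
Counting 6 along the worked row gives k.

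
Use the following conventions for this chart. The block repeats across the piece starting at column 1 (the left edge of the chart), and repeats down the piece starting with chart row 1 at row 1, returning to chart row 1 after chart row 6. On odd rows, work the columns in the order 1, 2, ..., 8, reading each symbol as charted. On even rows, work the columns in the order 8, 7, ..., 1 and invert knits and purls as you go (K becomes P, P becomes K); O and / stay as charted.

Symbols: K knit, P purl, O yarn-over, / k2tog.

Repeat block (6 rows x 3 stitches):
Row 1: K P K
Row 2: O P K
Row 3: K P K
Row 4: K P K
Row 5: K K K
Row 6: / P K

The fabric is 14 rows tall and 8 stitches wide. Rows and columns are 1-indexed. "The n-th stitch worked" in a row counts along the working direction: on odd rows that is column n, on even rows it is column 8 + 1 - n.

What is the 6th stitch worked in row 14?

Result:
P

Derivation:
Row 14 uses chart row ((14-1) mod 6)+1 = 2. Row 14 is even, so WS.
Chart row 2 tiled across columns 1-8: O P K O P K O P
WS: work from column 8 back to column 1 (reverse the tiled row), swapping K<->P (O and / unchanged).
Row 14 as worked: K O P K O P K O
The 6th stitch worked is P.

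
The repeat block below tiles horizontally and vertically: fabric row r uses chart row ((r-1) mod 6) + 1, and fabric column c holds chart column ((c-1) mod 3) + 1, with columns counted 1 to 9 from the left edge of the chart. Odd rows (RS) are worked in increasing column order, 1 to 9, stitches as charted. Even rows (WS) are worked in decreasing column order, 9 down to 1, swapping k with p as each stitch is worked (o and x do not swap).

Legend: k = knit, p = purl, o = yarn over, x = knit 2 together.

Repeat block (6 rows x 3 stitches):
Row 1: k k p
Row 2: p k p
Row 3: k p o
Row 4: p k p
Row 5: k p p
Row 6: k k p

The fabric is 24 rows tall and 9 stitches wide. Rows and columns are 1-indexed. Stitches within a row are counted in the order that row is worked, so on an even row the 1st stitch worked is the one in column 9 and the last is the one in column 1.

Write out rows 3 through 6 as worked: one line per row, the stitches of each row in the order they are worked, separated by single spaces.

Row 3: chart row 3, RS - tile across columns 1-9 and work as-is.
Row 4: chart row 4, WS - tiled (columns 1-9): p k p p k p p k p; work from column 9 back to 1 with k<->p swapped.
Row 5: chart row 5, RS - tile across columns 1-9 and work as-is.
Row 6: chart row 6, WS - tiled (columns 1-9): k k p k k p k k p; work from column 9 back to 1 with k<->p swapped.

Result:
k p o k p o k p o
k p k k p k k p k
k p p k p p k p p
k p p k p p k p p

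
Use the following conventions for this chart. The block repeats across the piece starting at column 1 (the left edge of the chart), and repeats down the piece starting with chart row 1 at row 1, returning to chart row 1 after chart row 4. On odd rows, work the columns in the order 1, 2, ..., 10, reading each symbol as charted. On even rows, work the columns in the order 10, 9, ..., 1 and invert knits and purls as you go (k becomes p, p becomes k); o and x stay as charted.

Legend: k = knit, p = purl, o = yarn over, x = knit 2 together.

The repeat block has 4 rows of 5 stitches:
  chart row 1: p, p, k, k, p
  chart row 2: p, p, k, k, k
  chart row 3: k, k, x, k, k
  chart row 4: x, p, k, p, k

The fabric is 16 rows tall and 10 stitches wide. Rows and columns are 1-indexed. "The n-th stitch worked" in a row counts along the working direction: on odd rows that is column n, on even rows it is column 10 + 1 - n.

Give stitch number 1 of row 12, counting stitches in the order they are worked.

Row 12: (12-1) mod 4 = 3, so use chart row 4. Even row -> WS.
Chart row 4 tiled across columns 1-10: x p k p k x p k p k
WS: work from column 10 back to column 1 (reverse the tiled row), swapping k<->p (o and x unchanged).
Row 12 as worked: p k p k x p k p k x
Counting 1 along the worked row gives p.

Result:
p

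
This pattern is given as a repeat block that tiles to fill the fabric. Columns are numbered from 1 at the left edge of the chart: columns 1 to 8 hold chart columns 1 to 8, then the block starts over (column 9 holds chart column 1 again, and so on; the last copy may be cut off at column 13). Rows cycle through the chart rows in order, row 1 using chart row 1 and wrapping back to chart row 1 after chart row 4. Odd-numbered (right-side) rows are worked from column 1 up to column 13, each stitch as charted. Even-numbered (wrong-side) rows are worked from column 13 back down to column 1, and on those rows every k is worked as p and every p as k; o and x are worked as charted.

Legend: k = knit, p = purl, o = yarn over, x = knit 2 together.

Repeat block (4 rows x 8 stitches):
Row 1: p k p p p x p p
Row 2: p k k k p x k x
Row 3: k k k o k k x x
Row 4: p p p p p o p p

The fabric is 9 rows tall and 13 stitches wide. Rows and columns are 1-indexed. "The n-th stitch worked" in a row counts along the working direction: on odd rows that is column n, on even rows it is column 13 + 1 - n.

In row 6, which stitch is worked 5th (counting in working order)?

Row 6 uses chart row ((6-1) mod 4)+1 = 2. Row 6 is even, so WS.
Chart row 2 tiled across columns 1-13: p k k k p x k x p k k k p
WS: work from column 13 back to column 1 (reverse the tiled row), swapping k<->p (o and x unchanged).
Row 6 as worked: k p p p k x p x k p p p k
Counting 5 along the worked row gives k.

== STITCH ==
k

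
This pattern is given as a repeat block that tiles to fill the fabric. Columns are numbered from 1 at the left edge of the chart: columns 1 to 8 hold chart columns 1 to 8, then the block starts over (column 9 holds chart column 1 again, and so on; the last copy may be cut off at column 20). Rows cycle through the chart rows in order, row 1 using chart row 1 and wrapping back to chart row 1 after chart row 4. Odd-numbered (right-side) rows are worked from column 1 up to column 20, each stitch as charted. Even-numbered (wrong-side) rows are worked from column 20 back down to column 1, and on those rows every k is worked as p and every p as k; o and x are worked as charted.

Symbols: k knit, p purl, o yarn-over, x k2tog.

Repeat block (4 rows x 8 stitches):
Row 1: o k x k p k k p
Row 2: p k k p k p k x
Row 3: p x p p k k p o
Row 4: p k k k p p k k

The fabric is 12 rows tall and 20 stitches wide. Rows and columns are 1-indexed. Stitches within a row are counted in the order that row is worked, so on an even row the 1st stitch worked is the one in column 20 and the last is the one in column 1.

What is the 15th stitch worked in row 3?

== STITCH ==
p

Derivation:
Row 3 uses chart row ((3-1) mod 4)+1 = 3. Row 3 is odd, so RS.
Chart row 3 tiled across columns 1-20: p x p p k k p o p x p p k k p o p x p p
RS: work column 1 to column 20, symbols as charted — the tiled row is the row as worked.
Stitch 15 in working order -> p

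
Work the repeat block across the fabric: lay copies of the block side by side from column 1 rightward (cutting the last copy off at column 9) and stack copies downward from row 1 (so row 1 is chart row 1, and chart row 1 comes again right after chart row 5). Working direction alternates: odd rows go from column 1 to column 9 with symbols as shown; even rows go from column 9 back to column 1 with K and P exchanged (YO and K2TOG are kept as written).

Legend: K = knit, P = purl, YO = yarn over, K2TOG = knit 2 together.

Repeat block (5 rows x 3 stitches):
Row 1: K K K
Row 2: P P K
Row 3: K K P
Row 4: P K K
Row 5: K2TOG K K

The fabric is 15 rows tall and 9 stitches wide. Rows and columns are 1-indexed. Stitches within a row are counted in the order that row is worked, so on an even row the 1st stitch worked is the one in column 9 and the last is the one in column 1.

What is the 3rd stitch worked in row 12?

Row 12: (12-1) mod 5 = 1, so use chart row 2. Even row -> WS.
Chart row 2 tiled across columns 1-9: P P K P P K P P K
WS row: flip the tiled sequence (start at column 9) and apply K<->P; YO and K2TOG stay.
Row 12 as worked: P K K P K K P K K
Counting 3 along the worked row gives K.

Stitch:
K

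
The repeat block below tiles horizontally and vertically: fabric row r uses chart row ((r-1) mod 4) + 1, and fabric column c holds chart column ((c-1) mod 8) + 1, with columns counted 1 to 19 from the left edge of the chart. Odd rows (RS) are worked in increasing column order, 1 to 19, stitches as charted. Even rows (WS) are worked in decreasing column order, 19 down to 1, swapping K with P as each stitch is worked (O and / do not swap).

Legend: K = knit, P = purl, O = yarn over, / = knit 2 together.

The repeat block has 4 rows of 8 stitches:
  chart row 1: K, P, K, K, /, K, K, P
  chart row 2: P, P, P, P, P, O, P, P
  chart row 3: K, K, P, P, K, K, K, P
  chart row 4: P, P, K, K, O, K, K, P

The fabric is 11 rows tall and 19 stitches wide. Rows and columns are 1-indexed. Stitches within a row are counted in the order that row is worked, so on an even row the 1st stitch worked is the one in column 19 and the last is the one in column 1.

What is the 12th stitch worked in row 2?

Row 2: (2-1) mod 4 = 1, so use chart row 2. Even row -> WS.
Chart row 2 tiled across columns 1-19: P P P P P O P P P P P P P O P P P P P
WS: work from column 19 back to column 1 (reverse the tiled row), swapping K<->P (O and / unchanged).
Row 2 as worked: K K K K K O K K K K K K K O K K K K K
The 12th stitch worked is K.

Stitch:
K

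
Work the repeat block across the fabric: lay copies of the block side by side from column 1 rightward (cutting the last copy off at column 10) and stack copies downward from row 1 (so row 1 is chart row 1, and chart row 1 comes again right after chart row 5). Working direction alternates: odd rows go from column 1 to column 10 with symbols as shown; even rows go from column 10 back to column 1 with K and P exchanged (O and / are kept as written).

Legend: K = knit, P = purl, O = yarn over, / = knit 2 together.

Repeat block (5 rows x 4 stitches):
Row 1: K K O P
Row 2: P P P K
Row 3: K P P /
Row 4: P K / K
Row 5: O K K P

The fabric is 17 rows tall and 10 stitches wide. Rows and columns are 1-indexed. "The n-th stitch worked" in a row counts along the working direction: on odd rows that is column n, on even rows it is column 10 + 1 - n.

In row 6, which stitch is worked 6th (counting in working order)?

Row 6: (6-1) mod 5 = 0, so use chart row 1. Even row -> WS.
Chart row 1 tiled across columns 1-10: K K O P K K O P K K
Wrong side: read the tiled row from column 10 down to 1 and exchange K with P (leave O, /).
Row 6 as worked: P P K O P P K O P P
Counting 6 along the worked row gives P.

== STITCH ==
P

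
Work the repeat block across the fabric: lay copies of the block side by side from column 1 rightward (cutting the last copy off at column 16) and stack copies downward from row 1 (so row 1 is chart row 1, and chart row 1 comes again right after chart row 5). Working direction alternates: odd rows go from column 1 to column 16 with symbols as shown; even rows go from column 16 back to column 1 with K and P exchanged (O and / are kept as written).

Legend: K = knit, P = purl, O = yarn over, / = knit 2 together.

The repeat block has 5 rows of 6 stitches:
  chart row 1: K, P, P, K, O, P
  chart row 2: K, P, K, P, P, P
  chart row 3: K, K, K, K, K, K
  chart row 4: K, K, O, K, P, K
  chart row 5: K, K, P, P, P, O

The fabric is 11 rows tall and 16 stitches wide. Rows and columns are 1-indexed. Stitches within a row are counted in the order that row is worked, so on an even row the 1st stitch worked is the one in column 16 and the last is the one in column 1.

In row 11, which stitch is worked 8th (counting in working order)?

Row 11: (11-1) mod 5 = 0, so use chart row 1. Odd row -> RS.
Chart row 1 tiled across columns 1-16: K P P K O P K P P K O P K P P K
RS row: no reversal, no swap; stitch n worked = column n.
Counting 8 along the worked row gives P.

== STITCH ==
P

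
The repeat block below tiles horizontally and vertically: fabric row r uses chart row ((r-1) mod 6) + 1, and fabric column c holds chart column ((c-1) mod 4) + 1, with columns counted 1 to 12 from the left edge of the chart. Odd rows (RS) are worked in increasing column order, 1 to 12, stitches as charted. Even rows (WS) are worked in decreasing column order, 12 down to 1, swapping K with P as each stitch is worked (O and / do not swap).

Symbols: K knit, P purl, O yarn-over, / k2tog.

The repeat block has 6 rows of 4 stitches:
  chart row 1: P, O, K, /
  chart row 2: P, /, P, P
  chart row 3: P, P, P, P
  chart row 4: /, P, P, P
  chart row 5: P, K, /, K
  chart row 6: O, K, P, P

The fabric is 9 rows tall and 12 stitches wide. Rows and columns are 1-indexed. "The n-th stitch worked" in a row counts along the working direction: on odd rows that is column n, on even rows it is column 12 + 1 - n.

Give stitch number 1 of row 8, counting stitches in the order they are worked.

Row 8: (8-1) mod 6 = 1, so use chart row 2. Even row -> WS.
Chart row 2 tiled across columns 1-12: P / P P P / P P P / P P
Wrong side: read the tiled row from column 12 down to 1 and exchange K with P (leave O, /).
Row 8 as worked: K K / K K K / K K K / K
The 1st stitch worked is K.

Stitch:
K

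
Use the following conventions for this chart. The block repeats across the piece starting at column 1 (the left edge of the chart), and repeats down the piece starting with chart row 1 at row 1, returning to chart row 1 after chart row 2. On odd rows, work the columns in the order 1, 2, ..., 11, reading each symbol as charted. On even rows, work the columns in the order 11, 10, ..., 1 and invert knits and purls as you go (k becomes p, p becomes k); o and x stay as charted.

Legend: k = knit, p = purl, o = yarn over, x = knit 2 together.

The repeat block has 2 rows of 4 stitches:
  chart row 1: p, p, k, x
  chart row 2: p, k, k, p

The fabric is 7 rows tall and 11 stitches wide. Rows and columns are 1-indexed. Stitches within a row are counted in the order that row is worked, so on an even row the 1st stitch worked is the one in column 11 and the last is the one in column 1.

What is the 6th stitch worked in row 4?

Stitch:
p

Derivation:
Row 4 uses chart row ((4-1) mod 2)+1 = 2. Row 4 is even, so WS.
Chart row 2 tiled across columns 1-11: p k k p p k k p p k k
WS: work from column 11 back to column 1 (reverse the tiled row), swapping k<->p (o and x unchanged).
Row 4 as worked: p p k k p p k k p p k
Stitch 6 in working order -> p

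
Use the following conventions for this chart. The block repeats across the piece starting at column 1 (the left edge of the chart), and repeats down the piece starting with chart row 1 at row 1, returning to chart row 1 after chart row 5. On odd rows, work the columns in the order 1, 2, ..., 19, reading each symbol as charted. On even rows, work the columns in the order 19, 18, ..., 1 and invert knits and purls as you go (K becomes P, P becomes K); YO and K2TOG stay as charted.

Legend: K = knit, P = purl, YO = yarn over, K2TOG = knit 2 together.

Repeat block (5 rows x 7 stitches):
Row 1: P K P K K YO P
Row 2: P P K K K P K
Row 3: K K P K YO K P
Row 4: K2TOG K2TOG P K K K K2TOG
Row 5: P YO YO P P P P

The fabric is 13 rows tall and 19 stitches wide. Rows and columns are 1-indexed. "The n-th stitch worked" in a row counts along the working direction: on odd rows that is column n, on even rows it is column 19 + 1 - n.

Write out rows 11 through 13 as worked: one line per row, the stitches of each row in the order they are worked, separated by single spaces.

Row 11: chart row 1, RS - tile across columns 1-19 and work as-is.
Row 12: chart row 2, WS - tiled (columns 1-19): P P K K K P K P P K K K P K P P K K K; work from column 19 back to 1 with K<->P swapped.
Row 13: chart row 3, RS - tile across columns 1-19 and work as-is.

== ROWS AS WORKED ==
P K P K K YO P P K P K K YO P P K P K K
P P P K K P K P P P K K P K P P P K K
K K P K YO K P K K P K YO K P K K P K YO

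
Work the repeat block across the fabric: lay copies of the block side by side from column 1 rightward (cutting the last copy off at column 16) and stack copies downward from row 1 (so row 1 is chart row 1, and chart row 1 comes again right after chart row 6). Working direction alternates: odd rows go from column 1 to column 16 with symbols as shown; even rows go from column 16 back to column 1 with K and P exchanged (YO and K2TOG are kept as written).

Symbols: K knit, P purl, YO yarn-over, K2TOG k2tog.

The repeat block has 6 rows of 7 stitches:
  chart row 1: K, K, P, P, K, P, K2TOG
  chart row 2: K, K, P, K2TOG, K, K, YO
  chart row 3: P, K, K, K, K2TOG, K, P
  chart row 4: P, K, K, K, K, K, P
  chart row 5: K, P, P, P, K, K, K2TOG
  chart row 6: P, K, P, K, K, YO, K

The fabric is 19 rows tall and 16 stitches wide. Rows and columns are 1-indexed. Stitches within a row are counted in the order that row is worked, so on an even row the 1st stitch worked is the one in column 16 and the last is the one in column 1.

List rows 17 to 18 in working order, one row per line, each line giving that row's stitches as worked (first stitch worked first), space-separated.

Row 17: chart row 5, RS - tile across columns 1-16 and work as-is.
Row 18: chart row 6, WS - tiled (columns 1-16): P K P K K YO K P K P K K YO K P K; work from column 16 back to 1 with K<->P swapped.

Result:
K P P P K K K2TOG K P P P K K K2TOG K P
P K P YO P P K P K P YO P P K P K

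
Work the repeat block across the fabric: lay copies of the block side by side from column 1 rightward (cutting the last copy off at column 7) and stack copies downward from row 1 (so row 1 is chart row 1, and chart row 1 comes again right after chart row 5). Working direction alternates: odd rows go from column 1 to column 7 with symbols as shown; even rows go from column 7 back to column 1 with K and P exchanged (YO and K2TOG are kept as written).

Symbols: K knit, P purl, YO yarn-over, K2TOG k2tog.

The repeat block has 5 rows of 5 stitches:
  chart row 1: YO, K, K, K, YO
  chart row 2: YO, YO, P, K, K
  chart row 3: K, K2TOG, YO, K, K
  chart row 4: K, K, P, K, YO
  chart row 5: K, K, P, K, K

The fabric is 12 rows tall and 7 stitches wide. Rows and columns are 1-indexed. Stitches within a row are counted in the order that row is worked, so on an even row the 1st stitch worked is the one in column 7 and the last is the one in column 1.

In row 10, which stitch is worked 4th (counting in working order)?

Row 10 uses chart row ((10-1) mod 5)+1 = 5. Row 10 is even, so WS.
Chart row 5 tiled across columns 1-7: K K P K K K K
WS row: flip the tiled sequence (start at column 7) and apply K<->P; YO and K2TOG stay.
Row 10 as worked: P P P P K P P
Stitch 4 in working order -> P

Stitch:
P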